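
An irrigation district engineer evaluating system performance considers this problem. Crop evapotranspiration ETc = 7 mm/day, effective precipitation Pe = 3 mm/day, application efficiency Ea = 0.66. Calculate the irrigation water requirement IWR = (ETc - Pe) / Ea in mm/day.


IWR = (ETc - Pe) / Ea
    = (7 - 3) / 0.66
    = 4 / 0.66
    = 6.06 mm/day


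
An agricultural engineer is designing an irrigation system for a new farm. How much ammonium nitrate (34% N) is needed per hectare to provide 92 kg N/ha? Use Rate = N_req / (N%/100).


Rate = N_required / (N_content / 100)
     = 92 / (34 / 100)
     = 92 / 0.34
     = 270.59 kg/ha


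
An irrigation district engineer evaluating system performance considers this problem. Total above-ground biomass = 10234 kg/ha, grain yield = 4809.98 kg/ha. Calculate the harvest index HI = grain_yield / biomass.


HI = grain_yield / biomass
   = 4809.98 / 10234
   = 0.47


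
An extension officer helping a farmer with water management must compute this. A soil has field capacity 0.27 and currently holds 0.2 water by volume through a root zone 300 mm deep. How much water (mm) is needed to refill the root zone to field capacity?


SMD = (FC - theta) * D
    = (0.27 - 0.2) * 300
    = 0.070 * 300
    = 21 mm


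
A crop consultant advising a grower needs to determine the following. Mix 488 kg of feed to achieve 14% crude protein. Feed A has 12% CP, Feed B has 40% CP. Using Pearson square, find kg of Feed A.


parts_A = CP_b - target = 40 - 14 = 26
parts_B = target - CP_a = 14 - 12 = 2
total_parts = 26 + 2 = 28
Feed A = 488 * 26 / 28 = 453.14 kg
Feed B = 488 * 2 / 28 = 34.86 kg

453.14 kg


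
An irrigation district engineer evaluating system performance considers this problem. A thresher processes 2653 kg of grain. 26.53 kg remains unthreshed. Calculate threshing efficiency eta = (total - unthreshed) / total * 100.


eta = (total - unthreshed) / total * 100
    = (2653 - 26.53) / 2653 * 100
    = 2626.47 / 2653 * 100
    = 99%


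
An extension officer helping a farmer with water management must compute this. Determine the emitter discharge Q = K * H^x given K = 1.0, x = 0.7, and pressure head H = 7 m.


Q = K * H^x
  = 1.0 * 7^0.7
  = 1.0 * 3.9045
  = 3.90 L/h


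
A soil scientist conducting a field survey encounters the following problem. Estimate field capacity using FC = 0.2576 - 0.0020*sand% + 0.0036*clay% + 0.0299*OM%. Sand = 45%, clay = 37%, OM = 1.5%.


FC = 0.2576 - 0.0020*45 + 0.0036*37 + 0.0299*1.5
   = 0.2576 - 0.0900 + 0.1332 + 0.0449
   = 0.3457


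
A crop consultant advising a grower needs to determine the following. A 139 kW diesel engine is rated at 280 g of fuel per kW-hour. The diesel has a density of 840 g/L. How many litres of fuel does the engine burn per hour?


FC = P * BSFC / rho_fuel
   = 139 * 280 / 840
   = 38920 / 840
   = 46.33 L/h


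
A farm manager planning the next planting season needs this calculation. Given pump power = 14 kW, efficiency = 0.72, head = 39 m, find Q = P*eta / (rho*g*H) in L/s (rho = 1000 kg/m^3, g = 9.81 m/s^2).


Q = (P * 1000 * eta) / (rho * g * H)
  = (14 * 1000 * 0.72) / (1000 * 9.81 * 39)
  = 10080 / 382590
  = 0.02635 m^3/s = 26.35 L/s


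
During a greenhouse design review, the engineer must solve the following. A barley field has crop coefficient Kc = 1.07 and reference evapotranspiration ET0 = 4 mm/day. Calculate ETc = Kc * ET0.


ETc = Kc * ET0
    = 1.07 * 4
    = 4.28 mm/day


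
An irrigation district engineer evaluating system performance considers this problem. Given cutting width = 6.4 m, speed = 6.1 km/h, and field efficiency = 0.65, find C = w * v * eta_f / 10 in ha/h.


C = w * v * eta_f / 10
  = 6.4 * 6.1 * 0.65 / 10
  = 25.38 / 10
  = 2.54 ha/h


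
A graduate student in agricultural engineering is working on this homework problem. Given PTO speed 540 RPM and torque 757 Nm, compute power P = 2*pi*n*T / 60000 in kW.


P = 2*pi*n*T / 60000
  = 2*pi * 540 * 757 / 60000
  = 2568440.49 / 60000
  = 42.81 kW


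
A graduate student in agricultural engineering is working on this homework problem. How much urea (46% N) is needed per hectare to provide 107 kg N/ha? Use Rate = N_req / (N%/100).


Rate = N_required / (N_content / 100)
     = 107 / (46 / 100)
     = 107 / 0.46
     = 232.61 kg/ha


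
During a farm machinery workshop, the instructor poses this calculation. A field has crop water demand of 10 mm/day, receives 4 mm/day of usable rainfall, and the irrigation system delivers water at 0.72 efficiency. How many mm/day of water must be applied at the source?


IWR = (ETc - Pe) / Ea
    = (10 - 4) / 0.72
    = 6 / 0.72
    = 8.33 mm/day


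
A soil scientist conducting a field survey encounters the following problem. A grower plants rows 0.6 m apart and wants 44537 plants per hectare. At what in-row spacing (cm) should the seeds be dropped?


spacing = 10000 / (row_sp * density)
        = 10000 / (0.6 * 44537)
        = 10000 / 26722.20
        = 0.37422 m = 37.42 cm


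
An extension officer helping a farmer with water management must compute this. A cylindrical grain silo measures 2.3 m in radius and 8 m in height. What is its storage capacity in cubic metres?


V = pi * r^2 * h
  = pi * 2.3^2 * 8
  = pi * 5.29 * 8
  = 132.95 m^3


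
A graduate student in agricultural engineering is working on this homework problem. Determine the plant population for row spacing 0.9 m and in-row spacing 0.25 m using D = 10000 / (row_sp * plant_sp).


D = 10000 / (row_sp * plant_sp)
  = 10000 / (0.9 * 0.25)
  = 10000 / 0.2250
  = 44444.44 plants/ha


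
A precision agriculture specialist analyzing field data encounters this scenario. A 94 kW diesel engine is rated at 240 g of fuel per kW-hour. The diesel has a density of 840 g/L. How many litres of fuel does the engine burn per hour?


FC = P * BSFC / rho_fuel
   = 94 * 240 / 840
   = 22560 / 840
   = 26.86 L/h


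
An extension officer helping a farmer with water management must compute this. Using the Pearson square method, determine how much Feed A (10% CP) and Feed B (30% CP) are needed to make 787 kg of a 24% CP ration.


parts_A = CP_b - target = 30 - 24 = 6
parts_B = target - CP_a = 24 - 10 = 14
total_parts = 6 + 14 = 20
Feed A = 787 * 6 / 20 = 236.10 kg
Feed B = 787 * 14 / 20 = 550.90 kg

236.10 kg


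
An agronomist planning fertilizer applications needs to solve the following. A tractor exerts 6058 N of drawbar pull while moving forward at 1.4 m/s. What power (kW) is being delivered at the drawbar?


P = F * v / 1000
  = 6058 * 1.4 / 1000
  = 8481.20 / 1000
  = 8.48 kW


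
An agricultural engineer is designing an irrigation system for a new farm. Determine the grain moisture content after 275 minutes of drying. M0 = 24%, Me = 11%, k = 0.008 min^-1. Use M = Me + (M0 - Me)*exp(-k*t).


M = Me + (M0 - Me) * e^(-k*t)
  = 11 + (24 - 11) * e^(-0.008*275)
  = 11 + 13 * e^(-2.200)
  = 11 + 13 * 0.11080
  = 11 + 1.4404
  = 12.44%


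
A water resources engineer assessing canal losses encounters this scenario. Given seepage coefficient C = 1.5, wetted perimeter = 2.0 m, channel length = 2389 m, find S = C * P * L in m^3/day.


S = C * P * L
  = 1.5 * 2.0 * 2389
  = 7167 m^3/day


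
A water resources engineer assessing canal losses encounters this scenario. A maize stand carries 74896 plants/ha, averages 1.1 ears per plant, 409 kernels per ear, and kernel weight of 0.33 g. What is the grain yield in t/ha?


Y = density * ears * kernels * kw
  = 74896 * 1.1 * 409 * 0.33 g/ha
  = 11119584.43 g/ha
  = 11119.58 kg/ha = 11.12 t/ha


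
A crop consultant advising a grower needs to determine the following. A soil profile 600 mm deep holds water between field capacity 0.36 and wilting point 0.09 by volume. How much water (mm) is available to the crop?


AW = (FC - WP) * D
   = (0.36 - 0.09) * 600
   = 0.27 * 600
   = 162 mm


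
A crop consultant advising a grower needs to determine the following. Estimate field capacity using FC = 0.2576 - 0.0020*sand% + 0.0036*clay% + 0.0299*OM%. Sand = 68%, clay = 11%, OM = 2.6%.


FC = 0.2576 - 0.0020*68 + 0.0036*11 + 0.0299*2.6
   = 0.2576 - 0.1360 + 0.0396 + 0.0777
   = 0.2389


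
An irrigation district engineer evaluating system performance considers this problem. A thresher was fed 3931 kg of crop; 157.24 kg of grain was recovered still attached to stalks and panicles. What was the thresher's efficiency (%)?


eta = (total - unthreshed) / total * 100
    = (3931 - 157.24) / 3931 * 100
    = 3773.76 / 3931 * 100
    = 96%


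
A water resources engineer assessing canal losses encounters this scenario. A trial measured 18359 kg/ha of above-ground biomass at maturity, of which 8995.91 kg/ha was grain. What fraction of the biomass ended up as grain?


HI = grain_yield / biomass
   = 8995.91 / 18359
   = 0.49


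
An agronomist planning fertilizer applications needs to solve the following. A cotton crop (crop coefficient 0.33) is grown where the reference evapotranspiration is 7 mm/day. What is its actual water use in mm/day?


ETc = Kc * ET0
    = 0.33 * 7
    = 2.31 mm/day


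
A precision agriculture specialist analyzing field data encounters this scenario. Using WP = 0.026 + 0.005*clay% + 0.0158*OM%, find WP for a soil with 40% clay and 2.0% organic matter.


WP = 0.026 + 0.005*40 + 0.0158*2.0
   = 0.026 + 0.2000 + 0.0316
   = 0.2576


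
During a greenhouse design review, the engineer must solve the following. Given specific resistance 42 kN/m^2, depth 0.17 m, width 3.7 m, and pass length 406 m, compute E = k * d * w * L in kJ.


E = k * d * w * L
  = 42 * 0.17 * 3.7 * 406
  = 10725.71 kJ


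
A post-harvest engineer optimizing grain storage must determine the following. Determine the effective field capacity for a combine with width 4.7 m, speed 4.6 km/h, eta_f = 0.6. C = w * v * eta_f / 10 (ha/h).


C = w * v * eta_f / 10
  = 4.7 * 4.6 * 0.6 / 10
  = 12.97 / 10
  = 1.30 ha/h


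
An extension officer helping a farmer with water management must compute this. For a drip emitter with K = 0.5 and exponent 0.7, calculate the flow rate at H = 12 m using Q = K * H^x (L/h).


Q = K * H^x
  = 0.5 * 12^0.7
  = 0.5 * 5.6941
  = 2.85 L/h


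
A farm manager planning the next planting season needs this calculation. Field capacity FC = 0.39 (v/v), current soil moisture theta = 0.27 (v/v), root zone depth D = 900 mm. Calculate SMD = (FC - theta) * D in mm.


SMD = (FC - theta) * D
    = (0.39 - 0.27) * 900
    = 0.120 * 900
    = 108 mm


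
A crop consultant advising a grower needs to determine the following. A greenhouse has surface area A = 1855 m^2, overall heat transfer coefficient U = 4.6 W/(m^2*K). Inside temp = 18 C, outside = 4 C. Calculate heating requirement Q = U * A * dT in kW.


dT = 18 - (4) = 14 K
Q = U * A * dT
  = 4.6 * 1855 * 14
  = 119462 W = 119.46 kW


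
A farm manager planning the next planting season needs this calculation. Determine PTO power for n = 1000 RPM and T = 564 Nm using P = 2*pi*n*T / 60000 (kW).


P = 2*pi*n*T / 60000
  = 2*pi * 1000 * 564 / 60000
  = 3543716.51 / 60000
  = 59.06 kW


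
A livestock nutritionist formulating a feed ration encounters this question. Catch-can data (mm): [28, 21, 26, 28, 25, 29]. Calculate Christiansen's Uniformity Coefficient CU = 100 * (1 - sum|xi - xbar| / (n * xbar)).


xbar = 157 / 6 = 26.167
sum|xi - xbar| = 13
CU = 100 * (1 - 13 / (6 * 26.167))
   = 100 * (1 - 0.0828)
   = 91.72%


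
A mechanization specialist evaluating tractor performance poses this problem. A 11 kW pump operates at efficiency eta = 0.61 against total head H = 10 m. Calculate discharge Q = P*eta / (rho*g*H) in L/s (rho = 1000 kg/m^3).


Q = (P * 1000 * eta) / (rho * g * H)
  = (11 * 1000 * 0.61) / (1000 * 9.81 * 10)
  = 6710 / 98100
  = 0.06840 m^3/s = 68.40 L/s


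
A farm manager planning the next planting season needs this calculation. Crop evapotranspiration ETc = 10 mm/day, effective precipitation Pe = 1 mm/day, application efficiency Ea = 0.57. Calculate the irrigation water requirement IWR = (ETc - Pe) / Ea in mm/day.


IWR = (ETc - Pe) / Ea
    = (10 - 1) / 0.57
    = 9 / 0.57
    = 15.79 mm/day


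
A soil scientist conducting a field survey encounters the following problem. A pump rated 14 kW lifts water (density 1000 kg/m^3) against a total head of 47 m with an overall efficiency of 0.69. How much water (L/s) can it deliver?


Q = (P * 1000 * eta) / (rho * g * H)
  = (14 * 1000 * 0.69) / (1000 * 9.81 * 47)
  = 9660 / 461070
  = 0.02095 m^3/s = 20.95 L/s


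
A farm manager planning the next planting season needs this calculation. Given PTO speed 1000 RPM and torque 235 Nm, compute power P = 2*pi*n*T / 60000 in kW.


P = 2*pi*n*T / 60000
  = 2*pi * 1000 * 235 / 60000
  = 1476548.55 / 60000
  = 24.61 kW


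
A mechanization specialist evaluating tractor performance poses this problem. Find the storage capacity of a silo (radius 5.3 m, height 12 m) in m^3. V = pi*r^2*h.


V = pi * r^2 * h
  = pi * 5.3^2 * 12
  = pi * 28.09 * 12
  = 1058.97 m^3


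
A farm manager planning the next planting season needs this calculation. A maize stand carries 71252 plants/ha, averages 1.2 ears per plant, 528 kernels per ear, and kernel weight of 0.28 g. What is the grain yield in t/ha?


Y = density * ears * kernels * kw
  = 71252 * 1.2 * 528 * 0.28 g/ha
  = 12640674.82 g/ha
  = 12640.67 kg/ha = 12.64 t/ha


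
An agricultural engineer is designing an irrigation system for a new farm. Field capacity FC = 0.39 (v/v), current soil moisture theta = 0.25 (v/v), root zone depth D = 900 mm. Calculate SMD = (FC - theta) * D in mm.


SMD = (FC - theta) * D
    = (0.39 - 0.25) * 900
    = 0.140 * 900
    = 126 mm


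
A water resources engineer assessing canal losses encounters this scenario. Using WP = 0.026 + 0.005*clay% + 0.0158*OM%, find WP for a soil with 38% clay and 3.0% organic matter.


WP = 0.026 + 0.005*38 + 0.0158*3.0
   = 0.026 + 0.1900 + 0.0474
   = 0.2634


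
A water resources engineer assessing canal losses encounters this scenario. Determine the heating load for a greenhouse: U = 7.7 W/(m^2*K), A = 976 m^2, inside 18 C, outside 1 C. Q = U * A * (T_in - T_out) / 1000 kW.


dT = 18 - (1) = 17 K
Q = U * A * dT
  = 7.7 * 976 * 17
  = 127758.40 W = 127.76 kW


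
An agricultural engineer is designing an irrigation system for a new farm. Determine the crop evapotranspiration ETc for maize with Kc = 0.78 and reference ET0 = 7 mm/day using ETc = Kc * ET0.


ETc = Kc * ET0
    = 0.78 * 7
    = 5.46 mm/day


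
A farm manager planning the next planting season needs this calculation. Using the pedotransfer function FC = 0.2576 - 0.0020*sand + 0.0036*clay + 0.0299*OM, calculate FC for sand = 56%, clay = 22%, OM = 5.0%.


FC = 0.2576 - 0.0020*56 + 0.0036*22 + 0.0299*5.0
   = 0.2576 - 0.1120 + 0.0792 + 0.1495
   = 0.3743


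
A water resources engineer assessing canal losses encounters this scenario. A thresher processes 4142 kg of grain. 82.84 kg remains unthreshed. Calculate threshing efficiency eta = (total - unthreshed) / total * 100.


eta = (total - unthreshed) / total * 100
    = (4142 - 82.84) / 4142 * 100
    = 4059.16 / 4142 * 100
    = 98%


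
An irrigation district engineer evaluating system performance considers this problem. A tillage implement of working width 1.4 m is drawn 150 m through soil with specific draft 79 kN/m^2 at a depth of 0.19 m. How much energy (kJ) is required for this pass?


E = k * d * w * L
  = 79 * 0.19 * 1.4 * 150
  = 3152.10 kJ


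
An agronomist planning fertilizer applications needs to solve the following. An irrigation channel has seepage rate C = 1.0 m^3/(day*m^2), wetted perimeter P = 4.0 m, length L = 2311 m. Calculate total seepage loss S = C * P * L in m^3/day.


S = C * P * L
  = 1.0 * 4.0 * 2311
  = 9244 m^3/day


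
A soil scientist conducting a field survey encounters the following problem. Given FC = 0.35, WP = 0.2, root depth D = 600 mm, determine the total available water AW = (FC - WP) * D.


AW = (FC - WP) * D
   = (0.35 - 0.2) * 600
   = 0.15 * 600
   = 90 mm


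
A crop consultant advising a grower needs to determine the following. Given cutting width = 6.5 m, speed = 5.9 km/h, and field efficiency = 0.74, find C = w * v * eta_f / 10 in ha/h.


C = w * v * eta_f / 10
  = 6.5 * 5.9 * 0.74 / 10
  = 28.38 / 10
  = 2.84 ha/h


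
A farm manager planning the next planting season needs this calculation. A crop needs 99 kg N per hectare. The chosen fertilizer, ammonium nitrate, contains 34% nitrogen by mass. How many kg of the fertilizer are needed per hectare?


Rate = N_required / (N_content / 100)
     = 99 / (34 / 100)
     = 99 / 0.34
     = 291.18 kg/ha


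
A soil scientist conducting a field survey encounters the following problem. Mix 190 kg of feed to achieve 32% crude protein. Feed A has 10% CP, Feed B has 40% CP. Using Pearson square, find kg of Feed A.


parts_A = CP_b - target = 40 - 32 = 8
parts_B = target - CP_a = 32 - 10 = 22
total_parts = 8 + 22 = 30
Feed A = 190 * 8 / 30 = 50.67 kg
Feed B = 190 * 22 / 30 = 139.33 kg

50.67 kg


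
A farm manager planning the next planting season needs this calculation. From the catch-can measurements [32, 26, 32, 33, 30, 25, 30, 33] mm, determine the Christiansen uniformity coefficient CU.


xbar = 241 / 8 = 30.125
sum|xi - xbar| = 19
CU = 100 * (1 - 19 / (8 * 30.125))
   = 100 * (1 - 0.0788)
   = 92.12%


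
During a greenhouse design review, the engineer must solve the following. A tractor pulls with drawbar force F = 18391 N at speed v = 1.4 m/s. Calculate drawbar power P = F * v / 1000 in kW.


P = F * v / 1000
  = 18391 * 1.4 / 1000
  = 25747.40 / 1000
  = 25.75 kW


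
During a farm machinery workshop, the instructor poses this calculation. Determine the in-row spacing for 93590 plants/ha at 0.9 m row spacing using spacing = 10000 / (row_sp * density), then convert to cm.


spacing = 10000 / (row_sp * density)
        = 10000 / (0.9 * 93590)
        = 10000 / 84231
        = 0.11872 m = 11.87 cm


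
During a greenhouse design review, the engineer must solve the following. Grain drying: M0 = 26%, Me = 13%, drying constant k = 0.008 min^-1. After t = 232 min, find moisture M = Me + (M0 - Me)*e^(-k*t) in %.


M = Me + (M0 - Me) * e^(-k*t)
  = 13 + (26 - 13) * e^(-0.008*232)
  = 13 + 13 * e^(-1.856)
  = 13 + 13 * 0.15630
  = 13 + 2.0319
  = 15.03%


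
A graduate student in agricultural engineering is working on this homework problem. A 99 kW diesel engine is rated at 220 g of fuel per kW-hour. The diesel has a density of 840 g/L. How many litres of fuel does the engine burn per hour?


FC = P * BSFC / rho_fuel
   = 99 * 220 / 840
   = 21780 / 840
   = 25.93 L/h


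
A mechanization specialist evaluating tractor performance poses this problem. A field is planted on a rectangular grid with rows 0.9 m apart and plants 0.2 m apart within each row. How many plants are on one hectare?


D = 10000 / (row_sp * plant_sp)
  = 10000 / (0.9 * 0.2)
  = 10000 / 0.1800
  = 55555.56 plants/ha


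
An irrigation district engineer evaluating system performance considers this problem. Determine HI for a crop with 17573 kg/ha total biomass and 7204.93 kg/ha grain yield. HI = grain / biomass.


HI = grain_yield / biomass
   = 7204.93 / 17573
   = 0.41


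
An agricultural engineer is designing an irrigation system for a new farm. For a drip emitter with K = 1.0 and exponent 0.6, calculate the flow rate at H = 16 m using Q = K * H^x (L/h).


Q = K * H^x
  = 1.0 * 16^0.6
  = 1.0 * 5.2780
  = 5.28 L/h


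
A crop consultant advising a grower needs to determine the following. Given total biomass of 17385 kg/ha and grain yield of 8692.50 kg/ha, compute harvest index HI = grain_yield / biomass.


HI = grain_yield / biomass
   = 8692.50 / 17385
   = 0.50


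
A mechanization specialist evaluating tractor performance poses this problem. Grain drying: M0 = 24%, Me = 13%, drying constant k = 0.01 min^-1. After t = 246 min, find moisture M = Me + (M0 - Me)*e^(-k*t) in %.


M = Me + (M0 - Me) * e^(-k*t)
  = 13 + (24 - 13) * e^(-0.01*246)
  = 13 + 11 * e^(-2.460)
  = 13 + 11 * 0.08543
  = 13 + 0.9398
  = 13.94%


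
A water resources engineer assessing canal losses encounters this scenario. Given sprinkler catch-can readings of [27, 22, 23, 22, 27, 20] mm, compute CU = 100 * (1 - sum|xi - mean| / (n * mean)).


xbar = 141 / 6 = 23.500
sum|xi - xbar| = 14
CU = 100 * (1 - 14 / (6 * 23.500))
   = 100 * (1 - 0.0993)
   = 90.07%


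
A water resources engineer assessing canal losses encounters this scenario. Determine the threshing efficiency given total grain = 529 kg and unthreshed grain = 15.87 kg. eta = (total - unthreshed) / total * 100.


eta = (total - unthreshed) / total * 100
    = (529 - 15.87) / 529 * 100
    = 513.13 / 529 * 100
    = 97%


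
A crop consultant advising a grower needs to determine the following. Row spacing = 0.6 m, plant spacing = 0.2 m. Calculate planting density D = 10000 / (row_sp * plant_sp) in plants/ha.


D = 10000 / (row_sp * plant_sp)
  = 10000 / (0.6 * 0.2)
  = 10000 / 0.1200
  = 83333.33 plants/ha


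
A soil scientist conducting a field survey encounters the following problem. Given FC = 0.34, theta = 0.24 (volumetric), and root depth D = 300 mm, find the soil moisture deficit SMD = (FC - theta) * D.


SMD = (FC - theta) * D
    = (0.34 - 0.24) * 300
    = 0.100 * 300
    = 30 mm


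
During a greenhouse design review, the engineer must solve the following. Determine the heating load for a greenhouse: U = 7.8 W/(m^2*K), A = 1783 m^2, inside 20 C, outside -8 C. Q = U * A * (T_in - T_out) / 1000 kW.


dT = 20 - (-8) = 28 K
Q = U * A * dT
  = 7.8 * 1783 * 28
  = 389407.20 W = 389.41 kW


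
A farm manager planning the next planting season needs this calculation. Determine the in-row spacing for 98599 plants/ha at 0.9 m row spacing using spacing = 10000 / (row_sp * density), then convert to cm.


spacing = 10000 / (row_sp * density)
        = 10000 / (0.9 * 98599)
        = 10000 / 88739.10
        = 0.11269 m = 11.27 cm


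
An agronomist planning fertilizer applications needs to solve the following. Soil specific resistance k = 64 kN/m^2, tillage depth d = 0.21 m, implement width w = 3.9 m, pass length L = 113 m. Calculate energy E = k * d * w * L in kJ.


E = k * d * w * L
  = 64 * 0.21 * 3.9 * 113
  = 5923.01 kJ


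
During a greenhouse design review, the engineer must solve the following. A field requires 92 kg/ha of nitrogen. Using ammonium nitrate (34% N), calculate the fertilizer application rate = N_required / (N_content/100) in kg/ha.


Rate = N_required / (N_content / 100)
     = 92 / (34 / 100)
     = 92 / 0.34
     = 270.59 kg/ha


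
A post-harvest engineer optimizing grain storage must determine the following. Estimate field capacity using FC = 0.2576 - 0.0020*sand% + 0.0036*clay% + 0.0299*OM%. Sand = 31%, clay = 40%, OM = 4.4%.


FC = 0.2576 - 0.0020*31 + 0.0036*40 + 0.0299*4.4
   = 0.2576 - 0.0620 + 0.1440 + 0.1316
   = 0.4712


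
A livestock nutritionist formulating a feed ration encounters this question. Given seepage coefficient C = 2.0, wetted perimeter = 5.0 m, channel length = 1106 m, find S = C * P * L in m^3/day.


S = C * P * L
  = 2.0 * 5.0 * 1106
  = 11060 m^3/day


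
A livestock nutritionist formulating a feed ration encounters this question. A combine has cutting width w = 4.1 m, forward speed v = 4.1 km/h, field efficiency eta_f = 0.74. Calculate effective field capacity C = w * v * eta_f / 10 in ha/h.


C = w * v * eta_f / 10
  = 4.1 * 4.1 * 0.74 / 10
  = 12.44 / 10
  = 1.24 ha/h


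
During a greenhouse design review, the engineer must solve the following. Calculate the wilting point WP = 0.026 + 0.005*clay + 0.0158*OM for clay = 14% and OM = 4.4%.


WP = 0.026 + 0.005*14 + 0.0158*4.4
   = 0.026 + 0.0700 + 0.0695
   = 0.1655


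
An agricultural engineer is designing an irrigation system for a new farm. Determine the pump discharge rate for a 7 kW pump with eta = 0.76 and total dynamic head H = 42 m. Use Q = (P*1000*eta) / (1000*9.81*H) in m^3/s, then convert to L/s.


Q = (P * 1000 * eta) / (rho * g * H)
  = (7 * 1000 * 0.76) / (1000 * 9.81 * 42)
  = 5320 / 412020
  = 0.01291 m^3/s = 12.91 L/s


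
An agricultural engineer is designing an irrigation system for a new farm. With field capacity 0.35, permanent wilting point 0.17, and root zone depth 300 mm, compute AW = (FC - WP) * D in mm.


AW = (FC - WP) * D
   = (0.35 - 0.17) * 300
   = 0.18 * 300
   = 54 mm


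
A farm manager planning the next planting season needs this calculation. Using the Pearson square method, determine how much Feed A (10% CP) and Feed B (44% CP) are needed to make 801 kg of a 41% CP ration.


parts_A = CP_b - target = 44 - 41 = 3
parts_B = target - CP_a = 41 - 10 = 31
total_parts = 3 + 31 = 34
Feed A = 801 * 3 / 34 = 70.68 kg
Feed B = 801 * 31 / 34 = 730.32 kg

70.68 kg


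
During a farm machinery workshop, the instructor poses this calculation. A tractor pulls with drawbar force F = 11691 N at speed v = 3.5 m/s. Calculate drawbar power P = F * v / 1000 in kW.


P = F * v / 1000
  = 11691 * 3.5 / 1000
  = 40918.50 / 1000
  = 40.92 kW


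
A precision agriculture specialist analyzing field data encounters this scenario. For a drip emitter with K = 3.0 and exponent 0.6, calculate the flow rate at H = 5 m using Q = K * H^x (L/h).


Q = K * H^x
  = 3.0 * 5^0.6
  = 3.0 * 2.6265
  = 7.88 L/h


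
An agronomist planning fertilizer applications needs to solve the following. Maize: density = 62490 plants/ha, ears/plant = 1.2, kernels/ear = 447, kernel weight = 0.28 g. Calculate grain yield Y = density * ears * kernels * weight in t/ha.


Y = density * ears * kernels * kw
  = 62490 * 1.2 * 447 * 0.28 g/ha
  = 9385498.08 g/ha
  = 9385.50 kg/ha = 9.39 t/ha


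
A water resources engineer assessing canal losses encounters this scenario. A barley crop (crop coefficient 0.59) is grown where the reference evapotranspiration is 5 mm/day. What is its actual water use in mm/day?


ETc = Kc * ET0
    = 0.59 * 5
    = 2.95 mm/day


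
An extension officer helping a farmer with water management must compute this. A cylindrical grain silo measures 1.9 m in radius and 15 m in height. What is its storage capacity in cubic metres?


V = pi * r^2 * h
  = pi * 1.9^2 * 15
  = pi * 3.61 * 15
  = 170.12 m^3


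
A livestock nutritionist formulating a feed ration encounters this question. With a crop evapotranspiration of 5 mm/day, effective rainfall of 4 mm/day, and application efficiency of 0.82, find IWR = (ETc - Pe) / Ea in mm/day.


IWR = (ETc - Pe) / Ea
    = (5 - 4) / 0.82
    = 1 / 0.82
    = 1.22 mm/day


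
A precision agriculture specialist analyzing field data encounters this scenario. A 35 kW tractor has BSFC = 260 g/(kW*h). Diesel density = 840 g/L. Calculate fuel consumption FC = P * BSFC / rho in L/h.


FC = P * BSFC / rho_fuel
   = 35 * 260 / 840
   = 9100 / 840
   = 10.83 L/h


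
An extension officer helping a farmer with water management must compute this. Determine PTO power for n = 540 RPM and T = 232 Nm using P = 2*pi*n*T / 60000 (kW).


P = 2*pi*n*T / 60000
  = 2*pi * 540 * 232 / 60000
  = 787157.46 / 60000
  = 13.12 kW


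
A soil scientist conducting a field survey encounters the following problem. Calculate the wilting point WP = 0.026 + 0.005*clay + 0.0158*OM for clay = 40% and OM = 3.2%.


WP = 0.026 + 0.005*40 + 0.0158*3.2
   = 0.026 + 0.2000 + 0.0506
   = 0.2766


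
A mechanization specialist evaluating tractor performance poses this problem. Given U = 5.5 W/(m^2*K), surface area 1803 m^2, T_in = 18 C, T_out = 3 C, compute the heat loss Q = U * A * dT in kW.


dT = 18 - (3) = 15 K
Q = U * A * dT
  = 5.5 * 1803 * 15
  = 148747.50 W = 148.75 kW


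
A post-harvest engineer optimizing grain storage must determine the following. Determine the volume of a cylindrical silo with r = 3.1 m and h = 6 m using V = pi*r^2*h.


V = pi * r^2 * h
  = pi * 3.1^2 * 6
  = pi * 9.61 * 6
  = 181.14 m^3


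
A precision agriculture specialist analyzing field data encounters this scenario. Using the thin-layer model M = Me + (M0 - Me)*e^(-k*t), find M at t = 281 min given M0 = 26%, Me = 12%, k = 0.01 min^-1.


M = Me + (M0 - Me) * e^(-k*t)
  = 12 + (26 - 12) * e^(-0.01*281)
  = 12 + 14 * e^(-2.810)
  = 12 + 14 * 0.06020
  = 12 + 0.8429
  = 12.84%


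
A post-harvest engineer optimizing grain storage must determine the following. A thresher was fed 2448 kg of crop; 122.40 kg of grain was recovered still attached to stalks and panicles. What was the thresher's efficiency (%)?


eta = (total - unthreshed) / total * 100
    = (2448 - 122.40) / 2448 * 100
    = 2325.60 / 2448 * 100
    = 95%


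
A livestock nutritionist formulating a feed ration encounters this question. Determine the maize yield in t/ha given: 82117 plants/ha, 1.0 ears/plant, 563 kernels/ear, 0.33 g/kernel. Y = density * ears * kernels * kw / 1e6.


Y = density * ears * kernels * kw
  = 82117 * 1.0 * 563 * 0.33 g/ha
  = 15256517.43 g/ha
  = 15256.52 kg/ha = 15.26 t/ha


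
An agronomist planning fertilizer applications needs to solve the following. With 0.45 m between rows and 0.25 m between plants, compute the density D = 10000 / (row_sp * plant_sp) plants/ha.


D = 10000 / (row_sp * plant_sp)
  = 10000 / (0.45 * 0.25)
  = 10000 / 0.1125
  = 88888.89 plants/ha


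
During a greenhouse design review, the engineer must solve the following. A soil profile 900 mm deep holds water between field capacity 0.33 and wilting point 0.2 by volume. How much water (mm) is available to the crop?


AW = (FC - WP) * D
   = (0.33 - 0.2) * 900
   = 0.13 * 900
   = 117 mm


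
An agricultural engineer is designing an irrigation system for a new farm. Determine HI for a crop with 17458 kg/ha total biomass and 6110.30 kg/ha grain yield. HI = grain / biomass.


HI = grain_yield / biomass
   = 6110.30 / 17458
   = 0.35


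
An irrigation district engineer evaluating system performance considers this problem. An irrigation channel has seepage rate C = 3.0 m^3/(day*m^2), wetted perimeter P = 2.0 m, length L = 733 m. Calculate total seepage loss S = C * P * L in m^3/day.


S = C * P * L
  = 3.0 * 2.0 * 733
  = 4398 m^3/day


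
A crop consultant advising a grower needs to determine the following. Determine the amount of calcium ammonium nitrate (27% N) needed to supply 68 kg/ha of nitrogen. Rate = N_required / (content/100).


Rate = N_required / (N_content / 100)
     = 68 / (27 / 100)
     = 68 / 0.27
     = 251.85 kg/ha


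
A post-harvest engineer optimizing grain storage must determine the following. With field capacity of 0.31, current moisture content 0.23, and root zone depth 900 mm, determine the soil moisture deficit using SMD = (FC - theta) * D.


SMD = (FC - theta) * D
    = (0.31 - 0.23) * 900
    = 0.080 * 900
    = 72 mm


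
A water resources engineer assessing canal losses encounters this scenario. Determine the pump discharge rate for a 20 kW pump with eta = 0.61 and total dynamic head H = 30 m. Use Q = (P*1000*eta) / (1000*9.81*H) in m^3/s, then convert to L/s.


Q = (P * 1000 * eta) / (rho * g * H)
  = (20 * 1000 * 0.61) / (1000 * 9.81 * 30)
  = 12200 / 294300
  = 0.04145 m^3/s = 41.45 L/s


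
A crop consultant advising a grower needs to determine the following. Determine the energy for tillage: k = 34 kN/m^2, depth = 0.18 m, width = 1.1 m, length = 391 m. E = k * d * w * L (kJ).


E = k * d * w * L
  = 34 * 0.18 * 1.1 * 391
  = 2632.21 kJ


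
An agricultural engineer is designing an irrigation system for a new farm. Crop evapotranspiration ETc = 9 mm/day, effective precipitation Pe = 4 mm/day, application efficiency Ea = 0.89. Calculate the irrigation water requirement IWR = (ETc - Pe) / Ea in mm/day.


IWR = (ETc - Pe) / Ea
    = (9 - 4) / 0.89
    = 5 / 0.89
    = 5.62 mm/day


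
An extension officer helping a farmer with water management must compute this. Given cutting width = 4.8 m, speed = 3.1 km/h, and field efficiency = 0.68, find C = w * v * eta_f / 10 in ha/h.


C = w * v * eta_f / 10
  = 4.8 * 3.1 * 0.68 / 10
  = 10.12 / 10
  = 1.01 ha/h


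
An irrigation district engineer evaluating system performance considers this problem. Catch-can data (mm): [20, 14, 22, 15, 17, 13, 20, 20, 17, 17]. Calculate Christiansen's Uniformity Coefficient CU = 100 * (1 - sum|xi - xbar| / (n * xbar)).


xbar = 175 / 10 = 17.500
sum|xi - xbar| = 24
CU = 100 * (1 - 24 / (10 * 17.500))
   = 100 * (1 - 0.1371)
   = 86.29%


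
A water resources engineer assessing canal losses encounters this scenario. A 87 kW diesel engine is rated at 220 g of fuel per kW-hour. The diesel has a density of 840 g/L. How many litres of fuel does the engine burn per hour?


FC = P * BSFC / rho_fuel
   = 87 * 220 / 840
   = 19140 / 840
   = 22.79 L/h


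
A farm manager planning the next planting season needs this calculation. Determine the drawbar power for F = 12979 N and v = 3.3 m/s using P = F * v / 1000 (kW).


P = F * v / 1000
  = 12979 * 3.3 / 1000
  = 42830.70 / 1000
  = 42.83 kW


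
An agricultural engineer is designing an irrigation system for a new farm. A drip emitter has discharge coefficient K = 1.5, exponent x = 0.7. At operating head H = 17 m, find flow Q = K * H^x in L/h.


Q = K * H^x
  = 1.5 * 17^0.7
  = 1.5 * 7.2663
  = 10.90 L/h


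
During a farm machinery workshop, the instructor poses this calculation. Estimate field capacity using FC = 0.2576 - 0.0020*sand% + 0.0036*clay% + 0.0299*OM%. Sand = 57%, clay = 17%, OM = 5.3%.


FC = 0.2576 - 0.0020*57 + 0.0036*17 + 0.0299*5.3
   = 0.2576 - 0.1140 + 0.0612 + 0.1585
   = 0.3633


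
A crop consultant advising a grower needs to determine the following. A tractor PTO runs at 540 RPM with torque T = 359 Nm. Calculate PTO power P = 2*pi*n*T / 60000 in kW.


P = 2*pi*n*T / 60000
  = 2*pi * 540 * 359 / 60000
  = 1218058.30 / 60000
  = 20.30 kW


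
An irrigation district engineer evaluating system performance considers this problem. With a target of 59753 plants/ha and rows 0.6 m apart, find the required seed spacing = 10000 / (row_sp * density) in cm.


spacing = 10000 / (row_sp * density)
        = 10000 / (0.6 * 59753)
        = 10000 / 35851.80
        = 0.27893 m = 27.89 cm


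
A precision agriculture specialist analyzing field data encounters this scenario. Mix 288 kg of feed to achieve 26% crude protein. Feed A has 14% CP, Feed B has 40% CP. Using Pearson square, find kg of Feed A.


parts_A = CP_b - target = 40 - 26 = 14
parts_B = target - CP_a = 26 - 14 = 12
total_parts = 14 + 12 = 26
Feed A = 288 * 14 / 26 = 155.08 kg
Feed B = 288 * 12 / 26 = 132.92 kg

155.08 kg


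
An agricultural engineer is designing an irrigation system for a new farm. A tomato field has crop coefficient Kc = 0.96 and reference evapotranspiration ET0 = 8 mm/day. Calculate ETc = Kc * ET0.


ETc = Kc * ET0
    = 0.96 * 8
    = 7.68 mm/day


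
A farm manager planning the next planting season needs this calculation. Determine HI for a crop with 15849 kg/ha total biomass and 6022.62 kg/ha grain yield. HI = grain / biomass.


HI = grain_yield / biomass
   = 6022.62 / 15849
   = 0.38


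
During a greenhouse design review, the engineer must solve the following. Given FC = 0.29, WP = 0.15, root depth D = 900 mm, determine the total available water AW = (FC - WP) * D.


AW = (FC - WP) * D
   = (0.29 - 0.15) * 900
   = 0.14 * 900
   = 126 mm


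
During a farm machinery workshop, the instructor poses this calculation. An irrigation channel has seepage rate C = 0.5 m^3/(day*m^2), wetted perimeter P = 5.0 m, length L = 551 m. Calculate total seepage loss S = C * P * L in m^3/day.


S = C * P * L
  = 0.5 * 5.0 * 551
  = 1377.50 m^3/day


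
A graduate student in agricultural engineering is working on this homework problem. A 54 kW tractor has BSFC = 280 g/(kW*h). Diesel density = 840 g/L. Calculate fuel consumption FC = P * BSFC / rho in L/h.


FC = P * BSFC / rho_fuel
   = 54 * 280 / 840
   = 15120 / 840
   = 18 L/h


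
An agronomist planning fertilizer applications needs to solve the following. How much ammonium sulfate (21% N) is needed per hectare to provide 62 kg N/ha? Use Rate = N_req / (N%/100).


Rate = N_required / (N_content / 100)
     = 62 / (21 / 100)
     = 62 / 0.21
     = 295.24 kg/ha


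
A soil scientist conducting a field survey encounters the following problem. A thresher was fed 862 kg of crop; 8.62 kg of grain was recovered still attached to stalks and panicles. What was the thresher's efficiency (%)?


eta = (total - unthreshed) / total * 100
    = (862 - 8.62) / 862 * 100
    = 853.38 / 862 * 100
    = 99%


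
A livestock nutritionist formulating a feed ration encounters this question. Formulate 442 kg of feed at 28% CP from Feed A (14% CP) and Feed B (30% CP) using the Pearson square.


parts_A = CP_b - target = 30 - 28 = 2
parts_B = target - CP_a = 28 - 14 = 14
total_parts = 2 + 14 = 16
Feed A = 442 * 2 / 16 = 55.25 kg
Feed B = 442 * 14 / 16 = 386.75 kg

55.25 kg


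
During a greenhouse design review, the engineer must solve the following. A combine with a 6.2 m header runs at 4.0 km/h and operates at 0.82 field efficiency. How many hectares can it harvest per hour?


C = w * v * eta_f / 10
  = 6.2 * 4.0 * 0.82 / 10
  = 20.34 / 10
  = 2.03 ha/h


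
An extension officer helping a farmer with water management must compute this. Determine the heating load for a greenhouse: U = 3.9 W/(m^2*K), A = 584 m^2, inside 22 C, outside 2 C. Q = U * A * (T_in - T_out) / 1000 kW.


dT = 22 - (2) = 20 K
Q = U * A * dT
  = 3.9 * 584 * 20
  = 45552 W = 45.55 kW


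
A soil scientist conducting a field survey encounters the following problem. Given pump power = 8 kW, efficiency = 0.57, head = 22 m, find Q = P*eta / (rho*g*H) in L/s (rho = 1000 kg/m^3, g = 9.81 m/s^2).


Q = (P * 1000 * eta) / (rho * g * H)
  = (8 * 1000 * 0.57) / (1000 * 9.81 * 22)
  = 4560 / 215820
  = 0.02113 m^3/s = 21.13 L/s


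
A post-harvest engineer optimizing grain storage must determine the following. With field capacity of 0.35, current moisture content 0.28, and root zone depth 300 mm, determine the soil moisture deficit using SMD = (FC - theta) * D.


SMD = (FC - theta) * D
    = (0.35 - 0.28) * 300
    = 0.070 * 300
    = 21 mm


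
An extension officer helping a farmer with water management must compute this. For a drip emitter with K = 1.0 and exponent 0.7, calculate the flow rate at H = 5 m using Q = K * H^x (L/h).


Q = K * H^x
  = 1.0 * 5^0.7
  = 1.0 * 3.0852
  = 3.09 L/h


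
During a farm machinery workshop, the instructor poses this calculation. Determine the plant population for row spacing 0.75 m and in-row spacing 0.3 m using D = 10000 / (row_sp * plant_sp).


D = 10000 / (row_sp * plant_sp)
  = 10000 / (0.75 * 0.3)
  = 10000 / 0.2250
  = 44444.44 plants/ha


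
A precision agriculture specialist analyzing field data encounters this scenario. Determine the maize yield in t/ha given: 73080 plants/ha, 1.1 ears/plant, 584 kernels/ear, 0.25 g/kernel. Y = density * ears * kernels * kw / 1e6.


Y = density * ears * kernels * kw
  = 73080 * 1.1 * 584 * 0.25 g/ha
  = 11736648 g/ha
  = 11736.65 kg/ha = 11.74 t/ha


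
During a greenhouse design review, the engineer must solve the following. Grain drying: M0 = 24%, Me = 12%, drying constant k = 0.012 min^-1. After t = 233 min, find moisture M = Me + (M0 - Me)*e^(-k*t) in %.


M = Me + (M0 - Me) * e^(-k*t)
  = 12 + (24 - 12) * e^(-0.012*233)
  = 12 + 12 * e^(-2.796)
  = 12 + 12 * 0.06105
  = 12 + 0.7326
  = 12.73%


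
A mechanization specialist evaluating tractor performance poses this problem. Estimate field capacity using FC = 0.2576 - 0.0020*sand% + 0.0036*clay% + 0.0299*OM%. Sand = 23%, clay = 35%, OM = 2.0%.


FC = 0.2576 - 0.0020*23 + 0.0036*35 + 0.0299*2.0
   = 0.2576 - 0.0460 + 0.1260 + 0.0598
   = 0.3974
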